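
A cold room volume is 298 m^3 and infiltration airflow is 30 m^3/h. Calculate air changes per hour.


ACH = flow / volume
ACH = 30 / 298
ACH = 0.101

0.101


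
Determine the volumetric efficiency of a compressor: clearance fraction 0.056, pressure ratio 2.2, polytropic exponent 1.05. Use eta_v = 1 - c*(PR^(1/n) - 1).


PR^(1/n) = 2.2^(1/1.05) = 2.11893112
eta_v = 1 - 0.056 * (2.11893112 - 1)
eta_v = 0.9373

0.9373


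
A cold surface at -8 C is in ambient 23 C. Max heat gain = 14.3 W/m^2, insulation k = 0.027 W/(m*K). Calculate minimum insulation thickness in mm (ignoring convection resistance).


dT = 23 - (-8) = 31 K
thickness = k * dT / q_max * 1000
thickness = 0.027 * 31 / 14.3 * 1000
thickness = 58.5 mm

58.5


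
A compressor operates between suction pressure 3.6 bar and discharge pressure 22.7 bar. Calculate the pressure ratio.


PR = P_high / P_low
PR = 22.7 / 3.6
PR = 6.306

6.306


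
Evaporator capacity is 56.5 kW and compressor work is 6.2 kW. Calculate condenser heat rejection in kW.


Q_cond = Q_evap + W
Q_cond = 56.5 + 6.2
Q_cond = 62.7 kW

62.7


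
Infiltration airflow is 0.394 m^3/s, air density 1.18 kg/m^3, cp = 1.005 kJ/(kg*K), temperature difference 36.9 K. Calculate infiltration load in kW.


Q = V_dot * rho * cp * dT
Q = 0.394 * 1.18 * 1.005 * 36.9
Q = 17.241 kW

17.241


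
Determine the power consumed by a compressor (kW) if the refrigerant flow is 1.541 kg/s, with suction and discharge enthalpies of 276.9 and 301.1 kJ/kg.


dh = 301.1 - 276.9 = 24.2 kJ/kg
W = m_dot * dh = 1.541 * 24.2 = 37.29 kW

37.29


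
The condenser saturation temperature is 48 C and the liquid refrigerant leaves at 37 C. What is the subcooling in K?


Subcooling = T_cond - T_liquid
Subcooling = 48 - 37
Subcooling = 11 K

11


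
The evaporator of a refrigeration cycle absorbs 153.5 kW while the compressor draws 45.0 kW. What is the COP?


COP = Q_evap / W
COP = 153.5 / 45.0
COP = 3.411

3.411


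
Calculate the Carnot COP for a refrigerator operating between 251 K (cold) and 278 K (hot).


dT = 278 - 251 = 27 K
COP_carnot = T_cold / dT = 251 / 27
COP_carnot = 9.296

9.296


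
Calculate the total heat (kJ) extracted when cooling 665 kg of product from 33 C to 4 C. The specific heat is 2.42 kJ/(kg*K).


dT = 33 - (4) = 29 K
Q = m * cp * dT = 665 * 2.42 * 29
Q = 46670 kJ

46670


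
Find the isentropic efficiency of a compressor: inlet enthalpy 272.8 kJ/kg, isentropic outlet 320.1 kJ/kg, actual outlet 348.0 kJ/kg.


dh_ideal = 320.1 - 272.8 = 47.3 kJ/kg
dh_actual = 348.0 - 272.8 = 75.2 kJ/kg
eta_s = dh_ideal / dh_actual = 47.3 / 75.2
eta_s = 0.629

0.629


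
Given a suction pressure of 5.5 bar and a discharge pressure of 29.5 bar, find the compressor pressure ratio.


PR = P_high / P_low
PR = 29.5 / 5.5
PR = 5.364

5.364


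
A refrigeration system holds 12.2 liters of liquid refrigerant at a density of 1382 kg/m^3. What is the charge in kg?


Charge = V * rho / 1000
Charge = 12.2 * 1382 / 1000
Charge = 16.86 kg

16.86


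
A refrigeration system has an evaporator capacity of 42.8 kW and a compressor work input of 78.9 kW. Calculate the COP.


COP = Q_evap / W
COP = 42.8 / 78.9
COP = 0.542

0.542


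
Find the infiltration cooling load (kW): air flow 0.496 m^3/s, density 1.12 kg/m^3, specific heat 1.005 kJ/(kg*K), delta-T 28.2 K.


Q = V_dot * rho * cp * dT
Q = 0.496 * 1.12 * 1.005 * 28.2
Q = 15.744 kW

15.744


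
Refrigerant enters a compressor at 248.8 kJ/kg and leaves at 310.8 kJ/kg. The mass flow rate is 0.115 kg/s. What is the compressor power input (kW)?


dh = 310.8 - 248.8 = 62.0 kJ/kg
W = m_dot * dh = 0.115 * 62.0 = 7.13 kW

7.13


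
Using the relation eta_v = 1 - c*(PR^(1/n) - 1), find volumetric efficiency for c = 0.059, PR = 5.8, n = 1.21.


PR^(1/n) = 5.8^(1/1.21) = 4.27496168
eta_v = 1 - 0.059 * (4.27496168 - 1)
eta_v = 0.8068

0.8068


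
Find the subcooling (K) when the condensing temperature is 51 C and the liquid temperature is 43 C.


Subcooling = T_cond - T_liquid
Subcooling = 51 - 43
Subcooling = 8 K

8


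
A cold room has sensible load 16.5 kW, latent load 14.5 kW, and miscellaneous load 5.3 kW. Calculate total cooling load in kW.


Q_total = Q_s + Q_l + Q_misc
Q_total = 16.5 + 14.5 + 5.3
Q_total = 36.3 kW

36.3


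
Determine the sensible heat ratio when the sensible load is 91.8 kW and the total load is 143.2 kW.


SHR = Q_sensible / Q_total
SHR = 91.8 / 143.2
SHR = 0.641

0.641


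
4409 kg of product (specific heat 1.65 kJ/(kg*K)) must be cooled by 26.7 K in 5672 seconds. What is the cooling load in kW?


Q = m * cp * dT / t
Q = 4409 * 1.65 * 26.7 / 5672
Q = 34.245 kW

34.245


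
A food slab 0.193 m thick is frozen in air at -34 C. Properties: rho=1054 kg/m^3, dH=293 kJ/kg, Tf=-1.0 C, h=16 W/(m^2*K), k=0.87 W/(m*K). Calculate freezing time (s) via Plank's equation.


dT = -1.0 - (-34) = 33.0 K
term1 = a/(2h) = 0.193/(2*16) = 0.00603125
term2 = a^2/(8k) = 0.193^2/(8*0.87) = 0.005351867816
t = rho*dH*1000/dT * (term1 + term2)
t = 1054*293*1000/33.0 * (0.00603125 + 0.005351867816)
t = 106526 s

106526


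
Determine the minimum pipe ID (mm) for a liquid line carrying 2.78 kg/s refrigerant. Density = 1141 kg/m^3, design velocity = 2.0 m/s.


A = m_dot / (rho * v) = 2.78 / (1141 * 2.0) = 0.001218229623 m^2
d = sqrt(4*A/pi) * 1000
d = 39.4 mm

39.4


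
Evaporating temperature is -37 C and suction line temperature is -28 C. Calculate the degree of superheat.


Superheat = T_suction - T_evap
Superheat = -28 - (-37)
Superheat = 9 K

9


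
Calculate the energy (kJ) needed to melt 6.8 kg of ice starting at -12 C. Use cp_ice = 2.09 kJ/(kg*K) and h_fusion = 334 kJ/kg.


Sensible heat = cp * dT = 2.09 * 12 = 25.08 kJ/kg
Total per kg = 25.08 + 334 = 359.08 kJ/kg
Q = m * total = 6.8 * 359.08
Q = 2441.7 kJ

2441.7


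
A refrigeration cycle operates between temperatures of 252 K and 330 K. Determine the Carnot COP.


dT = 330 - 252 = 78 K
COP_carnot = T_cold / dT = 252 / 78
COP_carnot = 3.231

3.231


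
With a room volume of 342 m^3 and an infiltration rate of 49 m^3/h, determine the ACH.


ACH = flow / volume
ACH = 49 / 342
ACH = 0.143

0.143


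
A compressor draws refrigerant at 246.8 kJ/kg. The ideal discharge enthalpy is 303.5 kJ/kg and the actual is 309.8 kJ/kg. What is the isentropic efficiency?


dh_ideal = 303.5 - 246.8 = 56.7 kJ/kg
dh_actual = 309.8 - 246.8 = 63.0 kJ/kg
eta_s = dh_ideal / dh_actual = 56.7 / 63.0
eta_s = 0.9

0.9


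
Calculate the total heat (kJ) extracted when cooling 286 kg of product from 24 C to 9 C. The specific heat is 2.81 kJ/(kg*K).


dT = 24 - (9) = 15 K
Q = m * cp * dT = 286 * 2.81 * 15
Q = 12055 kJ

12055


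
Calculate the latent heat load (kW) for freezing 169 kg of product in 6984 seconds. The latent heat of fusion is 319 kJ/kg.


Q_lat = m * h_fg / t
Q_lat = 169 * 319 / 6984
Q_lat = 7.72 kW

7.72


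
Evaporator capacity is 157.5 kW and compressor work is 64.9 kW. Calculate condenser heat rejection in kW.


Q_cond = Q_evap + W
Q_cond = 157.5 + 64.9
Q_cond = 222.4 kW

222.4


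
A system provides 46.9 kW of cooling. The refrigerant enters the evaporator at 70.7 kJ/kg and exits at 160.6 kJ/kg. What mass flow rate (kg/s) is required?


dh = 160.6 - 70.7 = 89.9 kJ/kg
m_dot = Q / dh = 46.9 / 89.9 = 0.5217 kg/s

0.5217


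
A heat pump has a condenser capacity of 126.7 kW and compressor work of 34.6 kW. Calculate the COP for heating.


COP_hp = Q_cond / W
COP_hp = 126.7 / 34.6
COP_hp = 3.662

3.662


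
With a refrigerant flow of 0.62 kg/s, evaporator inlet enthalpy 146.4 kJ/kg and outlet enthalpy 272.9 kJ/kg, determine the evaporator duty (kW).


dh = 272.9 - 146.4 = 126.5 kJ/kg
Q_evap = m_dot * dh = 0.62 * 126.5
Q_evap = 78.43 kW

78.43


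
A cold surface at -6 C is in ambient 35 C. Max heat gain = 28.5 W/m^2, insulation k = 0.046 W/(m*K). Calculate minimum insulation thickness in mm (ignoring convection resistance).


dT = 35 - (-6) = 41 K
thickness = k * dT / q_max * 1000
thickness = 0.046 * 41 / 28.5 * 1000
thickness = 66.2 mm

66.2


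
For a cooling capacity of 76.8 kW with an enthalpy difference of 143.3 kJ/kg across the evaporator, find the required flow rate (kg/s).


m_dot = Q / dh
m_dot = 76.8 / 143.3
m_dot = 0.5359 kg/s

0.5359


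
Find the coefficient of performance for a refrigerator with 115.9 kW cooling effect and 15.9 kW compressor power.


COP = Q_evap / W
COP = 115.9 / 15.9
COP = 7.289

7.289


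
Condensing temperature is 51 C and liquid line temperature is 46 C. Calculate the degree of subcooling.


Subcooling = T_cond - T_liquid
Subcooling = 51 - 46
Subcooling = 5 K

5


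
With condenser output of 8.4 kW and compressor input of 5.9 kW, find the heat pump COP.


COP_hp = Q_cond / W
COP_hp = 8.4 / 5.9
COP_hp = 1.424

1.424


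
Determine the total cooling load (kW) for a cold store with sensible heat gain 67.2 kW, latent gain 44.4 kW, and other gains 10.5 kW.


Q_total = Q_s + Q_l + Q_misc
Q_total = 67.2 + 44.4 + 10.5
Q_total = 122.1 kW

122.1


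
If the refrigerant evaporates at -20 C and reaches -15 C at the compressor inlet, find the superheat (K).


Superheat = T_suction - T_evap
Superheat = -15 - (-20)
Superheat = 5 K

5


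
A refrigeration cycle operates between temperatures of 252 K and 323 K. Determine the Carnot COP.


dT = 323 - 252 = 71 K
COP_carnot = T_cold / dT = 252 / 71
COP_carnot = 3.549

3.549


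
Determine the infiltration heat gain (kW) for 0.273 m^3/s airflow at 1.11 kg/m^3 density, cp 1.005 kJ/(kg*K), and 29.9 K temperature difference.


Q = V_dot * rho * cp * dT
Q = 0.273 * 1.11 * 1.005 * 29.9
Q = 9.106 kW

9.106


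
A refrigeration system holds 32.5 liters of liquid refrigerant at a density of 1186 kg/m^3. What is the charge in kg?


Charge = V * rho / 1000
Charge = 32.5 * 1186 / 1000
Charge = 38.55 kg

38.55


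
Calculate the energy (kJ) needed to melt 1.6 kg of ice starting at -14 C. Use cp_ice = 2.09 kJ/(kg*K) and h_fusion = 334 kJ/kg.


Sensible heat = cp * dT = 2.09 * 14 = 29.26 kJ/kg
Total per kg = 29.26 + 334 = 363.26 kJ/kg
Q = m * total = 1.6 * 363.26
Q = 581.2 kJ

581.2


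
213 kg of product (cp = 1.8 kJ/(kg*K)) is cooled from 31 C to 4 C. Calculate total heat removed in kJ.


dT = 31 - (4) = 27 K
Q = m * cp * dT = 213 * 1.8 * 27
Q = 10352 kJ

10352


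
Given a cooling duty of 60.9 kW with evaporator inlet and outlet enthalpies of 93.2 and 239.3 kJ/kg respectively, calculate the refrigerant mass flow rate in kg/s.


dh = 239.3 - 93.2 = 146.1 kJ/kg
m_dot = Q / dh = 60.9 / 146.1 = 0.4168 kg/s

0.4168


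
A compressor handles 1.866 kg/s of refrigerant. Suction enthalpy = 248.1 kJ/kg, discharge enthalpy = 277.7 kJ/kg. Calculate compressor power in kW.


dh = 277.7 - 248.1 = 29.6 kJ/kg
W = m_dot * dh = 1.866 * 29.6 = 55.23 kW

55.23


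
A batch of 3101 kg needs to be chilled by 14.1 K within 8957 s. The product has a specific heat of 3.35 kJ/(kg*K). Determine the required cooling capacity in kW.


Q = m * cp * dT / t
Q = 3101 * 3.35 * 14.1 / 8957
Q = 16.353 kW

16.353


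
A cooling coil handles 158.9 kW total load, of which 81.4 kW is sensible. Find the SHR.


SHR = Q_sensible / Q_total
SHR = 81.4 / 158.9
SHR = 0.512

0.512


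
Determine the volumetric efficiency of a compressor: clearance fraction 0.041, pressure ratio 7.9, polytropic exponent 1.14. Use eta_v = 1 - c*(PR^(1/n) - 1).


PR^(1/n) = 7.9^(1/1.14) = 6.12903618
eta_v = 1 - 0.041 * (6.12903618 - 1)
eta_v = 0.7897

0.7897


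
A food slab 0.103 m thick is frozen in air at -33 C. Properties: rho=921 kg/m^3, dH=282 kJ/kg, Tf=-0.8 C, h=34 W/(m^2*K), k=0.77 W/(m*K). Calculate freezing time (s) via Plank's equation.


dT = -0.8 - (-33) = 32.2 K
term1 = a/(2h) = 0.103/(2*34) = 0.001514705882
term2 = a^2/(8k) = 0.103^2/(8*0.77) = 0.00172224026
t = rho*dH*1000/dT * (term1 + term2)
t = 921*282*1000/32.2 * (0.001514705882 + 0.00172224026)
t = 26109 s

26109


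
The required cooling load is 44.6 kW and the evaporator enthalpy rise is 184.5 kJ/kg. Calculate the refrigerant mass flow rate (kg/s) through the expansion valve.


m_dot = Q / dh
m_dot = 44.6 / 184.5
m_dot = 0.2417 kg/s

0.2417


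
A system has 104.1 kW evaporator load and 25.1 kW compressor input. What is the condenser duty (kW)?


Q_cond = Q_evap + W
Q_cond = 104.1 + 25.1
Q_cond = 129.2 kW

129.2


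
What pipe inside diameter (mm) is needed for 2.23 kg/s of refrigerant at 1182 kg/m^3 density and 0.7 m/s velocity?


A = m_dot / (rho * v) = 2.23 / (1182 * 0.7) = 0.002695189751 m^2
d = sqrt(4*A/pi) * 1000
d = 58.6 mm

58.6


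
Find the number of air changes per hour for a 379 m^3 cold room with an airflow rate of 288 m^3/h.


ACH = flow / volume
ACH = 288 / 379
ACH = 0.76

0.76


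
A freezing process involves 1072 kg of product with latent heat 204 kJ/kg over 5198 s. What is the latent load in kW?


Q_lat = m * h_fg / t
Q_lat = 1072 * 204 / 5198
Q_lat = 42.07 kW

42.07


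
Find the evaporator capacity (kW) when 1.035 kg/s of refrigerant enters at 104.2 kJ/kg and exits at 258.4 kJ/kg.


dh = 258.4 - 104.2 = 154.2 kJ/kg
Q_evap = m_dot * dh = 1.035 * 154.2
Q_evap = 159.6 kW

159.6


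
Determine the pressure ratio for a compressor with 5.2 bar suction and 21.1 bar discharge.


PR = P_high / P_low
PR = 21.1 / 5.2
PR = 4.058

4.058


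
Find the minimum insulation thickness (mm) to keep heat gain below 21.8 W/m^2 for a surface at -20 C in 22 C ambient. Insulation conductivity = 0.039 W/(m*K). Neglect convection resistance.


dT = 22 - (-20) = 42 K
thickness = k * dT / q_max * 1000
thickness = 0.039 * 42 / 21.8 * 1000
thickness = 75.1 mm

75.1


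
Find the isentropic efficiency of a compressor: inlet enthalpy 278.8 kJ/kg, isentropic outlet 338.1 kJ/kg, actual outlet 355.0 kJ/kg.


dh_ideal = 338.1 - 278.8 = 59.3 kJ/kg
dh_actual = 355.0 - 278.8 = 76.2 kJ/kg
eta_s = dh_ideal / dh_actual = 59.3 / 76.2
eta_s = 0.7782

0.7782


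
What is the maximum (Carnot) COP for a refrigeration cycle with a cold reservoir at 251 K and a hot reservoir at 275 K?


dT = 275 - 251 = 24 K
COP_carnot = T_cold / dT = 251 / 24
COP_carnot = 10.458

10.458


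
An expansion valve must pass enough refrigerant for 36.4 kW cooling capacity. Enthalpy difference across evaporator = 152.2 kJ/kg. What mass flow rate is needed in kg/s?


m_dot = Q / dh
m_dot = 36.4 / 152.2
m_dot = 0.2392 kg/s

0.2392


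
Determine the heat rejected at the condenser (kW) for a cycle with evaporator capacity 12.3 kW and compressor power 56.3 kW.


Q_cond = Q_evap + W
Q_cond = 12.3 + 56.3
Q_cond = 68.6 kW

68.6


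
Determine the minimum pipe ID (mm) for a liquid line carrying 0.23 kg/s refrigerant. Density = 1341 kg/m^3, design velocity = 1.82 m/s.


A = m_dot / (rho * v) = 0.23 / (1341 * 1.82) = 0.00009423834927 m^2
d = sqrt(4*A/pi) * 1000
d = 11.0 mm

11.0


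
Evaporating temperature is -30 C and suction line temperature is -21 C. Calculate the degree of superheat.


Superheat = T_suction - T_evap
Superheat = -21 - (-30)
Superheat = 9 K

9


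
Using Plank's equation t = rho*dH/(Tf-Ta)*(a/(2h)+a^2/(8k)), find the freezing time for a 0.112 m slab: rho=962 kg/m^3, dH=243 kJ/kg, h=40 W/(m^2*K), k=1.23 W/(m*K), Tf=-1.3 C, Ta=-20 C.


dT = -1.3 - (-20) = 18.7 K
term1 = a/(2h) = 0.112/(2*40) = 0.0014
term2 = a^2/(8k) = 0.112^2/(8*1.23) = 0.001274796748
t = rho*dH*1000/dT * (term1 + term2)
t = 962*243*1000/18.7 * (0.0014 + 0.001274796748)
t = 33437 s

33437


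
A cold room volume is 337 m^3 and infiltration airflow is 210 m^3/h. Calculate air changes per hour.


ACH = flow / volume
ACH = 210 / 337
ACH = 0.623

0.623


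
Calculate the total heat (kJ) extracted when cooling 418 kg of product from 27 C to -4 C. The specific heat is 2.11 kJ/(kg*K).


dT = 27 - (-4) = 31 K
Q = m * cp * dT = 418 * 2.11 * 31
Q = 27341 kJ

27341


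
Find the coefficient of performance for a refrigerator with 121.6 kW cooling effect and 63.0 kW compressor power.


COP = Q_evap / W
COP = 121.6 / 63.0
COP = 1.93

1.93


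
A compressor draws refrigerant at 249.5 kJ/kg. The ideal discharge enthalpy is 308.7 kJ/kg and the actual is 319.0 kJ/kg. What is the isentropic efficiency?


dh_ideal = 308.7 - 249.5 = 59.2 kJ/kg
dh_actual = 319.0 - 249.5 = 69.5 kJ/kg
eta_s = dh_ideal / dh_actual = 59.2 / 69.5
eta_s = 0.8518

0.8518


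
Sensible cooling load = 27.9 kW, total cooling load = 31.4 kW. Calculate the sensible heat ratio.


SHR = Q_sensible / Q_total
SHR = 27.9 / 31.4
SHR = 0.889

0.889


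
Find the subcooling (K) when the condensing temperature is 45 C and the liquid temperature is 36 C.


Subcooling = T_cond - T_liquid
Subcooling = 45 - 36
Subcooling = 9 K

9


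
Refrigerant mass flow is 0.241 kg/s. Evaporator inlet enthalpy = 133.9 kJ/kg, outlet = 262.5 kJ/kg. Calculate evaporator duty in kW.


dh = 262.5 - 133.9 = 128.6 kJ/kg
Q_evap = m_dot * dh = 0.241 * 128.6
Q_evap = 30.99 kW

30.99


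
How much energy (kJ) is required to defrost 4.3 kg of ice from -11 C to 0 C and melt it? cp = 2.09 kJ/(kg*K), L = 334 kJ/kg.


Sensible heat = cp * dT = 2.09 * 11 = 22.99 kJ/kg
Total per kg = 22.99 + 334 = 356.99 kJ/kg
Q = m * total = 4.3 * 356.99
Q = 1535.1 kJ

1535.1


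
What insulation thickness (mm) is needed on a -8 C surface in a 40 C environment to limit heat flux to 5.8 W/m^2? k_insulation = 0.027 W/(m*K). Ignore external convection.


dT = 40 - (-8) = 48 K
thickness = k * dT / q_max * 1000
thickness = 0.027 * 48 / 5.8 * 1000
thickness = 223.4 mm

223.4


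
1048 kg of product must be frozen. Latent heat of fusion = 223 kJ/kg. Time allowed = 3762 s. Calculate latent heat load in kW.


Q_lat = m * h_fg / t
Q_lat = 1048 * 223 / 3762
Q_lat = 62.12 kW

62.12


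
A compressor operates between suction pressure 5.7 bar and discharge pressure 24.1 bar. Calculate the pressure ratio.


PR = P_high / P_low
PR = 24.1 / 5.7
PR = 4.228

4.228


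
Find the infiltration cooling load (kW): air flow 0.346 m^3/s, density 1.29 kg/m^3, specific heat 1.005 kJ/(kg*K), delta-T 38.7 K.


Q = V_dot * rho * cp * dT
Q = 0.346 * 1.29 * 1.005 * 38.7
Q = 17.36 kW

17.36


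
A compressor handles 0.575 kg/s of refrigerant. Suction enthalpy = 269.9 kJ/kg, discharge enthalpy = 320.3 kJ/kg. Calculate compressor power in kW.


dh = 320.3 - 269.9 = 50.4 kJ/kg
W = m_dot * dh = 0.575 * 50.4 = 28.98 kW

28.98


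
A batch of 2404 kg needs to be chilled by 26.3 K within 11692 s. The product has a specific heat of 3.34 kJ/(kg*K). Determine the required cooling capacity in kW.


Q = m * cp * dT / t
Q = 2404 * 3.34 * 26.3 / 11692
Q = 18.061 kW

18.061


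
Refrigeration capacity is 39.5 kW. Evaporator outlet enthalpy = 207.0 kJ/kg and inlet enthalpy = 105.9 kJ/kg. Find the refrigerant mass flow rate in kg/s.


dh = 207.0 - 105.9 = 101.1 kJ/kg
m_dot = Q / dh = 39.5 / 101.1 = 0.3907 kg/s

0.3907


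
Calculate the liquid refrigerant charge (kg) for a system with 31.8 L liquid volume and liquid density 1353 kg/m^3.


Charge = V * rho / 1000
Charge = 31.8 * 1353 / 1000
Charge = 43.03 kg

43.03


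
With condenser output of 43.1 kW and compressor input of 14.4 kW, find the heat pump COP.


COP_hp = Q_cond / W
COP_hp = 43.1 / 14.4
COP_hp = 2.993

2.993


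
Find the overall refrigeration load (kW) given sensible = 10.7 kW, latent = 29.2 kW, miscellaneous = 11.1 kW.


Q_total = Q_s + Q_l + Q_misc
Q_total = 10.7 + 29.2 + 11.1
Q_total = 51.0 kW

51.0


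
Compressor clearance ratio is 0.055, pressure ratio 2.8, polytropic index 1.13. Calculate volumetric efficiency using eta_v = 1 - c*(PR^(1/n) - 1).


PR^(1/n) = 2.8^(1/1.13) = 2.48722499
eta_v = 1 - 0.055 * (2.48722499 - 1)
eta_v = 0.9182

0.9182


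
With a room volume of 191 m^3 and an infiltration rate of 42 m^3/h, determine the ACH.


ACH = flow / volume
ACH = 42 / 191
ACH = 0.22

0.22


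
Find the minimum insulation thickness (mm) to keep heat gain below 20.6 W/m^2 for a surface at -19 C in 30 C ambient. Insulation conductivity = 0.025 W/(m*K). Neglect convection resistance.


dT = 30 - (-19) = 49 K
thickness = k * dT / q_max * 1000
thickness = 0.025 * 49 / 20.6 * 1000
thickness = 59.5 mm

59.5


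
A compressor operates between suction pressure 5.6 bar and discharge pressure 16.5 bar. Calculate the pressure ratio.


PR = P_high / P_low
PR = 16.5 / 5.6
PR = 2.946

2.946


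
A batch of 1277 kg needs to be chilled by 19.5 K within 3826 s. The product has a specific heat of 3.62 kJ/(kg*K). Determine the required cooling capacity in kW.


Q = m * cp * dT / t
Q = 1277 * 3.62 * 19.5 / 3826
Q = 23.561 kW

23.561


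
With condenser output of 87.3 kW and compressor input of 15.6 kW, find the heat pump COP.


COP_hp = Q_cond / W
COP_hp = 87.3 / 15.6
COP_hp = 5.596

5.596


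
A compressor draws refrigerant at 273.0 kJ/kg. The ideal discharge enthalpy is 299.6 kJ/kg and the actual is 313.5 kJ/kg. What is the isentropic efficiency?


dh_ideal = 299.6 - 273.0 = 26.6 kJ/kg
dh_actual = 313.5 - 273.0 = 40.5 kJ/kg
eta_s = dh_ideal / dh_actual = 26.6 / 40.5
eta_s = 0.6568

0.6568


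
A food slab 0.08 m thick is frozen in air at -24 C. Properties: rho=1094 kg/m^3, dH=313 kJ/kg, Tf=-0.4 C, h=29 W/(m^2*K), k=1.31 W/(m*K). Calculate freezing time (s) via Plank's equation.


dT = -0.4 - (-24) = 23.6 K
term1 = a/(2h) = 0.08/(2*29) = 0.001379310345
term2 = a^2/(8k) = 0.08^2/(8*1.31) = 0.0006106870229
t = rho*dH*1000/dT * (term1 + term2)
t = 1094*313*1000/23.6 * (0.001379310345 + 0.0006106870229)
t = 28874 s

28874


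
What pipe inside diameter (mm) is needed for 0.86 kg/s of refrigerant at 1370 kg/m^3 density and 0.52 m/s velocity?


A = m_dot / (rho * v) = 0.86 / (1370 * 0.52) = 0.001207186974 m^2
d = sqrt(4*A/pi) * 1000
d = 39.2 mm

39.2


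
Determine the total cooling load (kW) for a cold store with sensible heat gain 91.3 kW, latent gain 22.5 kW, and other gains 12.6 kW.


Q_total = Q_s + Q_l + Q_misc
Q_total = 91.3 + 22.5 + 12.6
Q_total = 126.4 kW

126.4


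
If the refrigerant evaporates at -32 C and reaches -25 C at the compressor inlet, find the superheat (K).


Superheat = T_suction - T_evap
Superheat = -25 - (-32)
Superheat = 7 K

7


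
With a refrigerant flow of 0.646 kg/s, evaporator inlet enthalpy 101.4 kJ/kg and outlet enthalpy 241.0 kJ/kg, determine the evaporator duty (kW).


dh = 241.0 - 101.4 = 139.6 kJ/kg
Q_evap = m_dot * dh = 0.646 * 139.6
Q_evap = 90.18 kW

90.18


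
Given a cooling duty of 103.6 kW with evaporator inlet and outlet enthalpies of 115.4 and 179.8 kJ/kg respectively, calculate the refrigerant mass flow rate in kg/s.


dh = 179.8 - 115.4 = 64.4 kJ/kg
m_dot = Q / dh = 103.6 / 64.4 = 1.6087 kg/s

1.6087


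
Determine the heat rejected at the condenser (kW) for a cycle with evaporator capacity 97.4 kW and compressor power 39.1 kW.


Q_cond = Q_evap + W
Q_cond = 97.4 + 39.1
Q_cond = 136.5 kW

136.5


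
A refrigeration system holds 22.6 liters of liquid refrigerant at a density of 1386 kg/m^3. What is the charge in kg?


Charge = V * rho / 1000
Charge = 22.6 * 1386 / 1000
Charge = 31.32 kg

31.32


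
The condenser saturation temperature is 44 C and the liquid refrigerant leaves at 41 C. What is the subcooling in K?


Subcooling = T_cond - T_liquid
Subcooling = 44 - 41
Subcooling = 3 K

3


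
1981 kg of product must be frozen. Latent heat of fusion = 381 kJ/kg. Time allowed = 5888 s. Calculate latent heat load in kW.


Q_lat = m * h_fg / t
Q_lat = 1981 * 381 / 5888
Q_lat = 128.19 kW

128.19


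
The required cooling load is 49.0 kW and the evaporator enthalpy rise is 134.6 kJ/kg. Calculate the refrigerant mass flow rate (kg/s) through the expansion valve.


m_dot = Q / dh
m_dot = 49.0 / 134.6
m_dot = 0.364 kg/s

0.364


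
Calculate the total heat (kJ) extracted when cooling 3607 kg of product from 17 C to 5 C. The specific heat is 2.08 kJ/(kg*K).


dT = 17 - (5) = 12 K
Q = m * cp * dT = 3607 * 2.08 * 12
Q = 90031 kJ

90031


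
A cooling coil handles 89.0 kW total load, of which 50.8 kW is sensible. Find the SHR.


SHR = Q_sensible / Q_total
SHR = 50.8 / 89.0
SHR = 0.571

0.571


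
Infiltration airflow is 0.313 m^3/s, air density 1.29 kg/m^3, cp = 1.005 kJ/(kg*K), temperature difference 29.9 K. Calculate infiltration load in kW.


Q = V_dot * rho * cp * dT
Q = 0.313 * 1.29 * 1.005 * 29.9
Q = 12.133 kW

12.133


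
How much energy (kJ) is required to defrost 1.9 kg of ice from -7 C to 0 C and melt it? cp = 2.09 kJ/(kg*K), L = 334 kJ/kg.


Sensible heat = cp * dT = 2.09 * 7 = 14.63 kJ/kg
Total per kg = 14.63 + 334 = 348.63 kJ/kg
Q = m * total = 1.9 * 348.63
Q = 662.4 kJ

662.4


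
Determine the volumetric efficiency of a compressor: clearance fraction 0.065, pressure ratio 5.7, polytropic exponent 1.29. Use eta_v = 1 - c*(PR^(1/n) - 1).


PR^(1/n) = 5.7^(1/1.29) = 3.85433537
eta_v = 1 - 0.065 * (3.85433537 - 1)
eta_v = 0.8145

0.8145


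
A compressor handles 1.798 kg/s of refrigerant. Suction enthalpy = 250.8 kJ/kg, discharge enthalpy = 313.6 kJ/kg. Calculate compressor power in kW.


dh = 313.6 - 250.8 = 62.8 kJ/kg
W = m_dot * dh = 1.798 * 62.8 = 112.91 kW

112.91


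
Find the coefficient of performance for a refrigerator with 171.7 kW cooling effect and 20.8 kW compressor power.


COP = Q_evap / W
COP = 171.7 / 20.8
COP = 8.255

8.255


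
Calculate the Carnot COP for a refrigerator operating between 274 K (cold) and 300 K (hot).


dT = 300 - 274 = 26 K
COP_carnot = T_cold / dT = 274 / 26
COP_carnot = 10.538

10.538


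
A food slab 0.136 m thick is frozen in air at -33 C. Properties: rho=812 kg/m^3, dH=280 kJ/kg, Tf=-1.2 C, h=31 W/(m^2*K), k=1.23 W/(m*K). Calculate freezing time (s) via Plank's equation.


dT = -1.2 - (-33) = 31.8 K
term1 = a/(2h) = 0.136/(2*31) = 0.002193548387
term2 = a^2/(8k) = 0.136^2/(8*1.23) = 0.001879674797
t = rho*dH*1000/dT * (term1 + term2)
t = 812*280*1000/31.8 * (0.002193548387 + 0.001879674797)
t = 29122 s

29122


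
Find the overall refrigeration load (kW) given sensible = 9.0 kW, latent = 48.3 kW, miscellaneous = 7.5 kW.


Q_total = Q_s + Q_l + Q_misc
Q_total = 9.0 + 48.3 + 7.5
Q_total = 64.8 kW

64.8


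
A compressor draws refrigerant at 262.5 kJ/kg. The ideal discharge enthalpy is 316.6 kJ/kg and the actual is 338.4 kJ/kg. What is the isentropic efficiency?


dh_ideal = 316.6 - 262.5 = 54.1 kJ/kg
dh_actual = 338.4 - 262.5 = 75.9 kJ/kg
eta_s = dh_ideal / dh_actual = 54.1 / 75.9
eta_s = 0.7128

0.7128


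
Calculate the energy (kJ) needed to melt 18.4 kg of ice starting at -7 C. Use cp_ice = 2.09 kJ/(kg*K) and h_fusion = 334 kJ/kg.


Sensible heat = cp * dT = 2.09 * 7 = 14.63 kJ/kg
Total per kg = 14.63 + 334 = 348.63 kJ/kg
Q = m * total = 18.4 * 348.63
Q = 6414.8 kJ

6414.8


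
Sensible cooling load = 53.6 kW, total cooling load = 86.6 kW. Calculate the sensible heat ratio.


SHR = Q_sensible / Q_total
SHR = 53.6 / 86.6
SHR = 0.619

0.619


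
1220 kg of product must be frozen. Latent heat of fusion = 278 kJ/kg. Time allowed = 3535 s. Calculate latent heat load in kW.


Q_lat = m * h_fg / t
Q_lat = 1220 * 278 / 3535
Q_lat = 95.94 kW

95.94


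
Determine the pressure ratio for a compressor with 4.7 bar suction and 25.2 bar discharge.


PR = P_high / P_low
PR = 25.2 / 4.7
PR = 5.362

5.362


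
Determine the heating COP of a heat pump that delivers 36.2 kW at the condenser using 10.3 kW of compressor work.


COP_hp = Q_cond / W
COP_hp = 36.2 / 10.3
COP_hp = 3.515

3.515


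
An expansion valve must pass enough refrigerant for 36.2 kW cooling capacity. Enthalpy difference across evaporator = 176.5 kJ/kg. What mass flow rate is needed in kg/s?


m_dot = Q / dh
m_dot = 36.2 / 176.5
m_dot = 0.2051 kg/s

0.2051


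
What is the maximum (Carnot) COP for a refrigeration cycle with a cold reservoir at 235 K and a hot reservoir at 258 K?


dT = 258 - 235 = 23 K
COP_carnot = T_cold / dT = 235 / 23
COP_carnot = 10.217

10.217


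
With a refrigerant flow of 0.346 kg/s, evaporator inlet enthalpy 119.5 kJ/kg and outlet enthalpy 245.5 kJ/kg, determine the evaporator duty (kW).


dh = 245.5 - 119.5 = 126.0 kJ/kg
Q_evap = m_dot * dh = 0.346 * 126.0
Q_evap = 43.6 kW

43.6


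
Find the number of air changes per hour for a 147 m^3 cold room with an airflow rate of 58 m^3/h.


ACH = flow / volume
ACH = 58 / 147
ACH = 0.395

0.395


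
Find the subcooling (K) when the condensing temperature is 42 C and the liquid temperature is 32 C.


Subcooling = T_cond - T_liquid
Subcooling = 42 - 32
Subcooling = 10 K

10


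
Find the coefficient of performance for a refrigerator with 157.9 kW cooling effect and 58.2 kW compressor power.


COP = Q_evap / W
COP = 157.9 / 58.2
COP = 2.713

2.713


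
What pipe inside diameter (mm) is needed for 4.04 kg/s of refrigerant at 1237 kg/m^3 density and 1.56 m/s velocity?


A = m_dot / (rho * v) = 4.04 / (1237 * 1.56) = 0.002093567979 m^2
d = sqrt(4*A/pi) * 1000
d = 51.6 mm

51.6


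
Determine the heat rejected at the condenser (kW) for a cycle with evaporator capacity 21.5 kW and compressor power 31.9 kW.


Q_cond = Q_evap + W
Q_cond = 21.5 + 31.9
Q_cond = 53.4 kW

53.4


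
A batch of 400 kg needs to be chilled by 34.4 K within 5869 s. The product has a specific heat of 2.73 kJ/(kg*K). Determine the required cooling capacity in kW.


Q = m * cp * dT / t
Q = 400 * 2.73 * 34.4 / 5869
Q = 6.401 kW

6.401


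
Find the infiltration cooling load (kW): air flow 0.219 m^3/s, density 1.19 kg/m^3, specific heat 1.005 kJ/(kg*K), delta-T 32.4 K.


Q = V_dot * rho * cp * dT
Q = 0.219 * 1.19 * 1.005 * 32.4
Q = 8.486 kW

8.486


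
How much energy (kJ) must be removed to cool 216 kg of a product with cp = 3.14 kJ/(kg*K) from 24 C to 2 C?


dT = 24 - (2) = 22 K
Q = m * cp * dT = 216 * 3.14 * 22
Q = 14921 kJ

14921


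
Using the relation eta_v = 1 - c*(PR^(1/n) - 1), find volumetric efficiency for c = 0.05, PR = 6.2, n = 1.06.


PR^(1/n) = 6.2^(1/1.06) = 5.59164163
eta_v = 1 - 0.05 * (5.59164163 - 1)
eta_v = 0.7704

0.7704


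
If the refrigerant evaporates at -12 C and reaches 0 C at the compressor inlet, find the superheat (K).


Superheat = T_suction - T_evap
Superheat = 0 - (-12)
Superheat = 12 K

12


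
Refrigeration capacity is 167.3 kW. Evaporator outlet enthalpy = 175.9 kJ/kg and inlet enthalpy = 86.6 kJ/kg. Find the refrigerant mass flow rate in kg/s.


dh = 175.9 - 86.6 = 89.3 kJ/kg
m_dot = Q / dh = 167.3 / 89.3 = 1.8735 kg/s

1.8735


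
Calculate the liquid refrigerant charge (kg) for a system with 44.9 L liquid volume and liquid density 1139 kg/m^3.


Charge = V * rho / 1000
Charge = 44.9 * 1139 / 1000
Charge = 51.14 kg

51.14


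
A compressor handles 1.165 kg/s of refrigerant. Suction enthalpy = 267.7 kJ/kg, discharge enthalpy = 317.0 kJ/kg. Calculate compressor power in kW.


dh = 317.0 - 267.7 = 49.3 kJ/kg
W = m_dot * dh = 1.165 * 49.3 = 57.43 kW

57.43


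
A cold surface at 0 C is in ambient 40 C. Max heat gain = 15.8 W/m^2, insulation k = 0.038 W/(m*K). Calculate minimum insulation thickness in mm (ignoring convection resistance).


dT = 40 - (0) = 40 K
thickness = k * dT / q_max * 1000
thickness = 0.038 * 40 / 15.8 * 1000
thickness = 96.2 mm

96.2


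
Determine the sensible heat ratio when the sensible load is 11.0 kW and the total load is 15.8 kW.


SHR = Q_sensible / Q_total
SHR = 11.0 / 15.8
SHR = 0.696

0.696


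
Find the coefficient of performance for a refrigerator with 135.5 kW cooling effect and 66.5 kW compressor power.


COP = Q_evap / W
COP = 135.5 / 66.5
COP = 2.038

2.038


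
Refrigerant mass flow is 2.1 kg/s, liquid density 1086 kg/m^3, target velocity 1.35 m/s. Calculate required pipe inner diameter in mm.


A = m_dot / (rho * v) = 2.1 / (1086 * 1.35) = 0.001432371598 m^2
d = sqrt(4*A/pi) * 1000
d = 42.7 mm

42.7


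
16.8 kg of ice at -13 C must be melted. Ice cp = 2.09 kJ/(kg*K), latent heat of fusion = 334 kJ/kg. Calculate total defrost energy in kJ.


Sensible heat = cp * dT = 2.09 * 13 = 27.17 kJ/kg
Total per kg = 27.17 + 334 = 361.17 kJ/kg
Q = m * total = 16.8 * 361.17
Q = 6067.7 kJ

6067.7


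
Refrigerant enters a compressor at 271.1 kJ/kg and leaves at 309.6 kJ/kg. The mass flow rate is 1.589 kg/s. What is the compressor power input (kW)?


dh = 309.6 - 271.1 = 38.5 kJ/kg
W = m_dot * dh = 1.589 * 38.5 = 61.18 kW

61.18


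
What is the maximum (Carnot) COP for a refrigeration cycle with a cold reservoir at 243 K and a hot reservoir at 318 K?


dT = 318 - 243 = 75 K
COP_carnot = T_cold / dT = 243 / 75
COP_carnot = 3.24

3.24


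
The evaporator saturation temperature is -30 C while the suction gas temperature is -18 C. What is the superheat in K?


Superheat = T_suction - T_evap
Superheat = -18 - (-30)
Superheat = 12 K

12


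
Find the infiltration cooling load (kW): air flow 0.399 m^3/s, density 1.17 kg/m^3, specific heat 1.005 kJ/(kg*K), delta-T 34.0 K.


Q = V_dot * rho * cp * dT
Q = 0.399 * 1.17 * 1.005 * 34.0
Q = 15.952 kW

15.952


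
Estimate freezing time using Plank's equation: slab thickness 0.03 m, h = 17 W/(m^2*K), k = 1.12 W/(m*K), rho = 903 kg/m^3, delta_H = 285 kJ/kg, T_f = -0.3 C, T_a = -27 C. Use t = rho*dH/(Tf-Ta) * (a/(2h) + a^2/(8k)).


dT = -0.3 - (-27) = 26.7 K
term1 = a/(2h) = 0.03/(2*17) = 0.0008823529412
term2 = a^2/(8k) = 0.03^2/(8*1.12) = 0.0001004464286
t = rho*dH*1000/dT * (term1 + term2)
t = 903*285*1000/26.7 * (0.0008823529412 + 0.0001004464286)
t = 9473 s

9473


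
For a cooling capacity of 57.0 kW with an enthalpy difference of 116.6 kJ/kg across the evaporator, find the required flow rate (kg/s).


m_dot = Q / dh
m_dot = 57.0 / 116.6
m_dot = 0.4889 kg/s

0.4889


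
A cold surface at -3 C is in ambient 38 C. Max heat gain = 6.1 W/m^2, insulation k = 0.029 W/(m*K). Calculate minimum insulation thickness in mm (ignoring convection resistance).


dT = 38 - (-3) = 41 K
thickness = k * dT / q_max * 1000
thickness = 0.029 * 41 / 6.1 * 1000
thickness = 194.9 mm

194.9


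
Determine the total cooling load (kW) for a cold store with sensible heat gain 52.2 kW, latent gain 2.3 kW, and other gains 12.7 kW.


Q_total = Q_s + Q_l + Q_misc
Q_total = 52.2 + 2.3 + 12.7
Q_total = 67.2 kW

67.2


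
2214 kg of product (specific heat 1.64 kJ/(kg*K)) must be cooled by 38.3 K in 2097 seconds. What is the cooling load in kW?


Q = m * cp * dT / t
Q = 2214 * 1.64 * 38.3 / 2097
Q = 66.317 kW

66.317


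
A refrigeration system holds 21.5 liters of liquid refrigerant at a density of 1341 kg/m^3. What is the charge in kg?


Charge = V * rho / 1000
Charge = 21.5 * 1341 / 1000
Charge = 28.83 kg

28.83


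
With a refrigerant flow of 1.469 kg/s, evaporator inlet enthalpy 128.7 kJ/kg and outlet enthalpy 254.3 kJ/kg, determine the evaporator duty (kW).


dh = 254.3 - 128.7 = 125.6 kJ/kg
Q_evap = m_dot * dh = 1.469 * 125.6
Q_evap = 184.51 kW

184.51


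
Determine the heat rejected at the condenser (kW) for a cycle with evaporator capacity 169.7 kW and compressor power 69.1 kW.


Q_cond = Q_evap + W
Q_cond = 169.7 + 69.1
Q_cond = 238.8 kW

238.8


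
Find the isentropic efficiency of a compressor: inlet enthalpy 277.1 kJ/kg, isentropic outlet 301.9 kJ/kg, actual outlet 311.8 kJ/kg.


dh_ideal = 301.9 - 277.1 = 24.8 kJ/kg
dh_actual = 311.8 - 277.1 = 34.7 kJ/kg
eta_s = dh_ideal / dh_actual = 24.8 / 34.7
eta_s = 0.7147

0.7147


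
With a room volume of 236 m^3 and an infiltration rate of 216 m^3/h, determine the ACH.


ACH = flow / volume
ACH = 216 / 236
ACH = 0.915

0.915


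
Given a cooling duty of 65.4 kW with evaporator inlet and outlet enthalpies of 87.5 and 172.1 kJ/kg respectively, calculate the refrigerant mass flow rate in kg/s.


dh = 172.1 - 87.5 = 84.6 kJ/kg
m_dot = Q / dh = 65.4 / 84.6 = 0.773 kg/s

0.773


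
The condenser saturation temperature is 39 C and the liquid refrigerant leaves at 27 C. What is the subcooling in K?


Subcooling = T_cond - T_liquid
Subcooling = 39 - 27
Subcooling = 12 K

12


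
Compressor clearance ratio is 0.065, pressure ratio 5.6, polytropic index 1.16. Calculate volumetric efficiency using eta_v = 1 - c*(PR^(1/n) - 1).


PR^(1/n) = 5.6^(1/1.16) = 4.41559953
eta_v = 1 - 0.065 * (4.41559953 - 1)
eta_v = 0.778

0.778


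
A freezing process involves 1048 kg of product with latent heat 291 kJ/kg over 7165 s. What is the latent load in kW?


Q_lat = m * h_fg / t
Q_lat = 1048 * 291 / 7165
Q_lat = 42.56 kW

42.56


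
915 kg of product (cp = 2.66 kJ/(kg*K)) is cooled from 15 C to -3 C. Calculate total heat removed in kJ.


dT = 15 - (-3) = 18 K
Q = m * cp * dT = 915 * 2.66 * 18
Q = 43810 kJ

43810


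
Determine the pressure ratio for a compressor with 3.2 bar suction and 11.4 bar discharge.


PR = P_high / P_low
PR = 11.4 / 3.2
PR = 3.563

3.563


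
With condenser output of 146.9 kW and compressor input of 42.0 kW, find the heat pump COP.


COP_hp = Q_cond / W
COP_hp = 146.9 / 42.0
COP_hp = 3.498

3.498


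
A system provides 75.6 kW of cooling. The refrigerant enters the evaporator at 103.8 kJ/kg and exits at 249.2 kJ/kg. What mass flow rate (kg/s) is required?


dh = 249.2 - 103.8 = 145.4 kJ/kg
m_dot = Q / dh = 75.6 / 145.4 = 0.5199 kg/s

0.5199


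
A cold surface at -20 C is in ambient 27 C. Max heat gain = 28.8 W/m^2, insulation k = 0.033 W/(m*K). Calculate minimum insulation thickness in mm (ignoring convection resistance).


dT = 27 - (-20) = 47 K
thickness = k * dT / q_max * 1000
thickness = 0.033 * 47 / 28.8 * 1000
thickness = 53.9 mm

53.9


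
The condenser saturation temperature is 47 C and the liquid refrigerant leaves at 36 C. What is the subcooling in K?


Subcooling = T_cond - T_liquid
Subcooling = 47 - 36
Subcooling = 11 K

11


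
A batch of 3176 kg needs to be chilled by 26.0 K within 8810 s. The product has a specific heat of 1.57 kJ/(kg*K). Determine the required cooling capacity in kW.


Q = m * cp * dT / t
Q = 3176 * 1.57 * 26.0 / 8810
Q = 14.716 kW

14.716


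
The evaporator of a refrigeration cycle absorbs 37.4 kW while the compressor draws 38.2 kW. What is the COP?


COP = Q_evap / W
COP = 37.4 / 38.2
COP = 0.979

0.979


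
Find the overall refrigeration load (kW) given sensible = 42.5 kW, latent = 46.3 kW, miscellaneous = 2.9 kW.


Q_total = Q_s + Q_l + Q_misc
Q_total = 42.5 + 46.3 + 2.9
Q_total = 91.7 kW

91.7


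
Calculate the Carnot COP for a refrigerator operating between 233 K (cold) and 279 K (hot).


dT = 279 - 233 = 46 K
COP_carnot = T_cold / dT = 233 / 46
COP_carnot = 5.065

5.065


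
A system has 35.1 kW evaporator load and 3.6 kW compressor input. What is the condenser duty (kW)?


Q_cond = Q_evap + W
Q_cond = 35.1 + 3.6
Q_cond = 38.7 kW

38.7


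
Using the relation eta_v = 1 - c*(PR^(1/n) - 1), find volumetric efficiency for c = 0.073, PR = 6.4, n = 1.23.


PR^(1/n) = 6.4^(1/1.23) = 4.52304463
eta_v = 1 - 0.073 * (4.52304463 - 1)
eta_v = 0.7428

0.7428


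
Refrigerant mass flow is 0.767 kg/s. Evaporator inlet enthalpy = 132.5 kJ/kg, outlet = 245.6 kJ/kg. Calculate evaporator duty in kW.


dh = 245.6 - 132.5 = 113.1 kJ/kg
Q_evap = m_dot * dh = 0.767 * 113.1
Q_evap = 86.75 kW

86.75


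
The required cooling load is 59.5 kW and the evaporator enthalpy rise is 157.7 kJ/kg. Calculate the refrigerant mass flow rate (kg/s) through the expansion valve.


m_dot = Q / dh
m_dot = 59.5 / 157.7
m_dot = 0.3773 kg/s

0.3773


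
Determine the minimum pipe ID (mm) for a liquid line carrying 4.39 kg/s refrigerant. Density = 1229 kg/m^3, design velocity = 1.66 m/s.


A = m_dot / (rho * v) = 4.39 / (1229 * 1.66) = 0.002151813111 m^2
d = sqrt(4*A/pi) * 1000
d = 52.3 mm

52.3
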